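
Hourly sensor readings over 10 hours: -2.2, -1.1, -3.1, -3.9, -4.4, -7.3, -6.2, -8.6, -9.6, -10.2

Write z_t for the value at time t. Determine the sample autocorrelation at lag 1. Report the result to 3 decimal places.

0.698

Mean z̄ = (-2.2 − 1.1 − 3.1 − 3.9 − 4.4 − 7.3 − 6.2 − 8.6 − 9.6 − 10.2)/10 = -5.6600
Numerator Σ_{t=1}^{9}(z_t−z̄)(z_{t+1}−z̄) = 64.0524
Denominator Σ(z_t−z̄)² = 91.7640
r_1 = 64.0524 / 91.7640 = 0.698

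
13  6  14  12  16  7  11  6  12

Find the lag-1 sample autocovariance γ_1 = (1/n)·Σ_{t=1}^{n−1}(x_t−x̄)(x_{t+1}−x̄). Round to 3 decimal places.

Mean x̄ = (13 + 6 + 14 + 12 + 16 + 7 + 11 + 6 + 12)/9 = 10.7778
Σ_{t=1}^{8}(x_t−x̄)(x_{t+1}−x̄) = -43.1605
γ_1 = -43.1605 / 9 = -4.796

-4.796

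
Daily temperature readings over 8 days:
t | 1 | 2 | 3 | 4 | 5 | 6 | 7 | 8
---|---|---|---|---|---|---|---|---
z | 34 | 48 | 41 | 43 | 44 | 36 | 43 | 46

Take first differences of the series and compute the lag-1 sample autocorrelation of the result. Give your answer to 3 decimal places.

-0.419

First differences Δz: 14, -7, 2, 1, -8, 7, 3
Mean of differences = 1.7143
Numerator Σ(Δz_t−Δz̄)(Δz_{t+1}−Δz̄) = -147.3673
Denominator Σ(Δz_t−Δz̄)² = 351.4286
r_1(Δz) = -147.3673 / 351.4286 = -0.419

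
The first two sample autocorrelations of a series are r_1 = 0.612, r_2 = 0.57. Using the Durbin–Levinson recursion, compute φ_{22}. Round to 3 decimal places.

0.313

φ_{22} = (r_2 − r_1²) / (1 − r_1²)
r_1² = (0.612)² = 0.374544
Numerator = 0.57 − 0.3745 = 0.1955; denominator = 1 − 0.3745 = 0.6255
φ_{22} = 0.1955 / 0.6255 = 0.313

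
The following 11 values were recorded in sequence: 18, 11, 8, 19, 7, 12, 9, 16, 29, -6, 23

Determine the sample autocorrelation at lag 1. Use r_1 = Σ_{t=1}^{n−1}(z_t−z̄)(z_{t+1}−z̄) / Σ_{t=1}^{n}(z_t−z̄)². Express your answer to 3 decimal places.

Mean z̄ = (18 + 11 + 8 + 19 + 7 + 12 + 9 + 16 + 29 − 6 + 23)/11 = 13.2727
Numerator Σ_{t=1}^{10}(z_t−z̄)(z_{t+1}−z̄) = -510.8017
Denominator Σ(z_t−z̄)² = 868.1818
r_1 = -510.8017 / 868.1818 = -0.588

-0.588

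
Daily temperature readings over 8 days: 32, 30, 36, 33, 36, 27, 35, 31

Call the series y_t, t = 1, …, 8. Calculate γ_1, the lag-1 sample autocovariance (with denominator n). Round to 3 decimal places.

-5.094

Mean ȳ = (32 + 30 + 36 + 33 + 36 + 27 + 35 + 31)/8 = 32.5000
Σ_{t=1}^{7}(y_t−ȳ)(y_{t+1}−ȳ) = -40.7500
γ_1 = -40.7500 / 8 = -5.094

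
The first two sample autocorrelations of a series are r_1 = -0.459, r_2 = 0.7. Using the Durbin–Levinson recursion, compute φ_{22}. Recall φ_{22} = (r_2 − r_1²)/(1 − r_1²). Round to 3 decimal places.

0.620

φ_{22} = (r_2 − r_1²) / (1 − r_1²)
r_1² = (-0.459)² = 0.210681
Numerator = 0.7 − 0.2107 = 0.4893; denominator = 1 − 0.2107 = 0.7893
φ_{22} = 0.4893 / 0.7893 = 0.620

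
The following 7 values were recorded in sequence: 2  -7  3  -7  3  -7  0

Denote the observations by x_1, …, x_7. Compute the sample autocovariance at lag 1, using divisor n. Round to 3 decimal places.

-18.472

Mean x̄ = (2 − 7 + 3 − 7 + 3 − 7 + 0)/7 = -1.8571
Deviations: 3.8571, -5.1429, 4.8571, -5.1429, 4.8571, -5.1429, 1.8571
Σ_{t=1}^{6}(x_t−x̄)(x_{t+1}−x̄) = -129.3061
γ_1 = -129.3061 / 7 = -18.472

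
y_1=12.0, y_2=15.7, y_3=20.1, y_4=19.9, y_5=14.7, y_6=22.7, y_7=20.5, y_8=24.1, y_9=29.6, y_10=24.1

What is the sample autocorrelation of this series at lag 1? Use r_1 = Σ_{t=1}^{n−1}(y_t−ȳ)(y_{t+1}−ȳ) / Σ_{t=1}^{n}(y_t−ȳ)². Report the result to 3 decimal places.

Mean ȳ = (12.0 + 15.7 + 20.1 + 19.9 + 14.7 + 22.7 + 20.5 + 24.1 + 29.6 + 24.1)/10 = 20.3400
Numerator Σ_{t=1}^{9}(y_t−ȳ)(y_{t+1}−ȳ) = 99.7024
Denominator Σ(y_t−ȳ)² = 242.7640
r_1 = 99.7024 / 242.7640 = 0.411

0.411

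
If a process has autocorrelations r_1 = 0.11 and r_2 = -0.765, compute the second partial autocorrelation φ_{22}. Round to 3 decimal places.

-0.787

φ_{22} = (r_2 − r_1²) / (1 − r_1²)
r_1² = (0.11)² = 0.0121
Numerator = -0.765 − 0.0121 = -0.7771; denominator = 1 − 0.0121 = 0.9879
φ_{22} = -0.7771 / 0.9879 = -0.787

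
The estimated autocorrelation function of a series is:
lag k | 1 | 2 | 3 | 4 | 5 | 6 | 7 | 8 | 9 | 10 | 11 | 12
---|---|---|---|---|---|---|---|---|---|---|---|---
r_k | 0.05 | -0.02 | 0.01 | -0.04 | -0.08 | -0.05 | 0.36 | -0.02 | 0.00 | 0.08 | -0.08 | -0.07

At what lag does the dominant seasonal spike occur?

The largest autocorrelation is r_7 = 0.36; the remaining lags stay at or below 0.08.
The dominant spike at lag 7 indicates a seasonal period of 7.

7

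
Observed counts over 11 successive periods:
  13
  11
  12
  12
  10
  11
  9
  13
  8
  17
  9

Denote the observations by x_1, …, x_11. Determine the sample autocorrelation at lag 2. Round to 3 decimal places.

Mean x̄ = (13 + 11 + 12 + 12 + 10 + 11 + 9 + 13 + 8 + 17 + 9)/11 = 11.3636
Numerator Σ_{t=1}^{9}(x_t−x̄)(x_{t+2}−x̄) = 27.4628
Denominator Σ(x_t−x̄)² = 62.5455
r_2 = 27.4628 / 62.5455 = 0.439

0.439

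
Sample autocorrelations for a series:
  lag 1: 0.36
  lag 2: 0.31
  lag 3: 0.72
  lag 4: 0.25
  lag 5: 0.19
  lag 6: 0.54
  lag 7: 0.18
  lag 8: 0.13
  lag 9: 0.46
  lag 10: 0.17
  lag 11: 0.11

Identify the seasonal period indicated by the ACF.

3

The largest autocorrelation is r_3 = 0.72, with weaker echoes at lags 6 (0.54) and 9 (0.46); the remaining lags stay at or below 0.36. The elevated value at lag 1 (0.36), dropping to 0.31 at lag 2, reflects decaying short-term dependence rather than seasonality.
The dominant spike at lag 3 indicates a seasonal period of 3.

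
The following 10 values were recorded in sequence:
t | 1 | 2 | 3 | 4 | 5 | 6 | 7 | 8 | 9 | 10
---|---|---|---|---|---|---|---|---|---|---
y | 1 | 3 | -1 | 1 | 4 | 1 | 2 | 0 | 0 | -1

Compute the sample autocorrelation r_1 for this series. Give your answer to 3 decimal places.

Mean ȳ = (1 + 3 − 1 + 1 + 4 + 1 + 2 + 0 + 0 − 1)/10 = 1.0000
Numerator Σ_{t=1}^{9}(y_t−ȳ)(y_{t+1}−ȳ) = -2.0000
Denominator Σ(y_t−ȳ)² = 24.0000
r_1 = -2.0000 / 24.0000 = -0.083

-0.083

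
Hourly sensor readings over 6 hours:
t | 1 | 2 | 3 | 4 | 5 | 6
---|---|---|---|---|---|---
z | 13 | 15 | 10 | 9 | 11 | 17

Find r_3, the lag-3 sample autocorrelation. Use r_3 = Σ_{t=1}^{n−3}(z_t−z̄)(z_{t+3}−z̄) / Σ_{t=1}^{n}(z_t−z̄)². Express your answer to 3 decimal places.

Mean z̄ = (13 + 15 + 10 + 9 + 11 + 17)/6 = 12.5000
Deviations from mean: 0.5000, 2.5000, -2.5000, -3.5000, -1.5000, 4.5000
Σ(z_t−z̄)(z_{t+3}−z̄) = (-1.7500) + (-3.7500) + (-11.2500) = -16.7500
Denominator Σ(z_t−z̄)² = 47.5000
r_3 = -16.7500 / 47.5000 = -0.353

-0.353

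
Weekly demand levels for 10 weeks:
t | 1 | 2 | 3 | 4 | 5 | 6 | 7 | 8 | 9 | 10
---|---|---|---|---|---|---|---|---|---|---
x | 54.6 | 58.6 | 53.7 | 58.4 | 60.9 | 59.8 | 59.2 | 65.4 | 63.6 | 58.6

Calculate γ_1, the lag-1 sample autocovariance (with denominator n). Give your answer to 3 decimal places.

3.427

Mean x̄ = (54.6 + 58.6 + 53.7 + 58.4 + 60.9 + 59.8 + 59.2 + 65.4 + 63.6 + 58.6)/10 = 59.2800
Σ_{t=1}^{9}(x_t−x̄)(x_{t+1}−x̄) = 34.2736
γ_1 = 34.2736 / 10 = 3.427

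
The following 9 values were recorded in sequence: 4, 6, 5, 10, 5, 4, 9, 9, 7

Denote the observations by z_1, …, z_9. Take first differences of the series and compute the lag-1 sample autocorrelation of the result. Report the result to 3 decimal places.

First differences Δz: 2, -1, 5, -5, -1, 5, 0, -2
Mean of differences = 0.3750
Numerator Σ(Δz_t−Δz̄)(Δz_{t+1}−Δz̄) = -33.2656
Denominator Σ(Δz_t−Δz̄)² = 83.8750
r_1(Δz) = -33.2656 / 83.8750 = -0.397

-0.397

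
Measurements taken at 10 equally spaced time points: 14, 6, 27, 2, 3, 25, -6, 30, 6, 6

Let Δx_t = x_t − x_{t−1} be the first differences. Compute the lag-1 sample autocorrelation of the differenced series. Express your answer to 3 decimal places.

-0.756

First differences Δx: -8, 21, -25, 1, 22, -31, 36, -24, 0
Mean of differences = -0.8889
Numerator Σ(Δx_t−Δx̄)(Δx_{t+1}−Δx̄) = -3358.7901
Denominator Σ(Δx_t−Δx̄)² = 4440.8889
r_1(Δx) = -3358.7901 / 4440.8889 = -0.756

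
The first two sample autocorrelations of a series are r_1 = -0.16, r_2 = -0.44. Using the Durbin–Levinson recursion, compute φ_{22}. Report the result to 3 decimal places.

φ_{22} = (r_2 − r_1²) / (1 − r_1²)
r_1² = (-0.16)² = 0.0256
Numerator = -0.44 − 0.0256 = -0.4656; denominator = 1 − 0.0256 = 0.9744
φ_{22} = -0.4656 / 0.9744 = -0.478

-0.478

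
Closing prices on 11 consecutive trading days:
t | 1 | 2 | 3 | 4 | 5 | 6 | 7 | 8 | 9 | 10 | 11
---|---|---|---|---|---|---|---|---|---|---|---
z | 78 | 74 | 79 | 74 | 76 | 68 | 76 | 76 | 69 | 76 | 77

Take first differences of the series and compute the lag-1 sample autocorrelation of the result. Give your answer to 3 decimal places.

First differences Δz: -4, 5, -5, 2, -8, 8, 0, -7, 7, 1
Mean of differences = -0.1000
Numerator Σ(Δz_t−Δz̄)(Δz_{t+1}−Δz̄) = -176.8100
Denominator Σ(Δz_t−Δz̄)² = 296.9000
r_1(Δz) = -176.8100 / 296.9000 = -0.596

-0.596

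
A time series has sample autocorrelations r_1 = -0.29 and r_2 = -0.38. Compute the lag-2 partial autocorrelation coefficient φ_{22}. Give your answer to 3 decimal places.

φ_{22} = (r_2 − r_1²) / (1 − r_1²)
r_1² = (-0.29)² = 0.0841
Numerator = -0.38 − 0.0841 = -0.4641; denominator = 1 − 0.0841 = 0.9159
φ_{22} = -0.4641 / 0.9159 = -0.507

-0.507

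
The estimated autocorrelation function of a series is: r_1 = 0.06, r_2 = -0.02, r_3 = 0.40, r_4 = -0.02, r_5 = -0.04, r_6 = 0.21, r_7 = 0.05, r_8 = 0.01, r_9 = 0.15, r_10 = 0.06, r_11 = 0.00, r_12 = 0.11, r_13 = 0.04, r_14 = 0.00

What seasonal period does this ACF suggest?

3

The largest autocorrelation is r_3 = 0.40, with weaker echoes at lags 6 (0.21) and 9 (0.15); the remaining lags stay at or below 0.11.
The dominant spike at lag 3 indicates a seasonal period of 3.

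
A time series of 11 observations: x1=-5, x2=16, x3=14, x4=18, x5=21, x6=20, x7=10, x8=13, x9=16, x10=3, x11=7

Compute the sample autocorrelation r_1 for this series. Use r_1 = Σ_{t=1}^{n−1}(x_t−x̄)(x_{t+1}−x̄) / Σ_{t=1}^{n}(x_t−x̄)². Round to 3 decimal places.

Mean x̄ = (-5 + 16 + 14 + 18 + 21 + 20 + 10 + 13 + 16 + 3 + 7)/11 = 12.0909
Numerator Σ_{t=1}^{10}(x_t−x̄)(x_{t+1}−x̄) = 70.9008
Denominator Σ(x_t−x̄)² = 616.9091
r_1 = 70.9008 / 616.9091 = 0.115

0.115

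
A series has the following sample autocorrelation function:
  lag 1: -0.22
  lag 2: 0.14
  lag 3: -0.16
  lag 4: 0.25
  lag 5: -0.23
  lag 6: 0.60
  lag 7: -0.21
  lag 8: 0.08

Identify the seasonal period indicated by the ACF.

The largest autocorrelation is r_6 = 0.60; the remaining lags stay at or below 0.25.
The dominant spike at lag 6 indicates a seasonal period of 6.

6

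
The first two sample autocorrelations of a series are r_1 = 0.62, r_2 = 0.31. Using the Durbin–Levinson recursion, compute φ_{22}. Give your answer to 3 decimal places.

-0.121

φ_{22} = (r_2 − r_1²) / (1 − r_1²)
r_1² = (0.62)² = 0.3844
Numerator = 0.31 − 0.3844 = -0.0744; denominator = 1 − 0.3844 = 0.6156
φ_{22} = -0.0744 / 0.6156 = -0.121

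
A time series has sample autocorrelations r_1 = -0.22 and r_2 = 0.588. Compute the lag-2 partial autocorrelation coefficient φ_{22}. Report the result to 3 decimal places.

φ_{22} = (r_2 − r_1²) / (1 − r_1²)
r_1² = (-0.22)² = 0.0484
Numerator = 0.588 − 0.0484 = 0.5396; denominator = 1 − 0.0484 = 0.9516
φ_{22} = 0.5396 / 0.9516 = 0.567

0.567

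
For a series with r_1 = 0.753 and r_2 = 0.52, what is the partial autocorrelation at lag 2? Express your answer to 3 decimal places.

φ_{22} = (r_2 − r_1²) / (1 − r_1²)
r_1² = (0.753)² = 0.567009
Numerator = 0.52 − 0.5670 = -0.0470; denominator = 1 − 0.5670 = 0.4330
φ_{22} = -0.0470 / 0.4330 = -0.109

-0.109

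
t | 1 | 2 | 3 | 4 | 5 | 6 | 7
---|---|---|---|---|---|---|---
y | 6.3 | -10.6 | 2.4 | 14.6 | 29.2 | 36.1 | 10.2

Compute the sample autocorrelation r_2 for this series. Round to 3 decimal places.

Mean ȳ = (6.3 − 10.6 + 2.4 + 14.6 + 29.2 + 36.1 + 10.2)/7 = 12.6000
Deviations from mean: -6.3000, -23.2000, -10.2000, 2.0000, 16.6000, 23.5000, -2.4000
Numerator Σ_{t=1}^{5}(y_t−ȳ)(y_{t+2}−ȳ) = -144.3000
Denominator Σ(y_t−ȳ)² = 1519.5400
r_2 = -144.3000 / 1519.5400 = -0.095

-0.095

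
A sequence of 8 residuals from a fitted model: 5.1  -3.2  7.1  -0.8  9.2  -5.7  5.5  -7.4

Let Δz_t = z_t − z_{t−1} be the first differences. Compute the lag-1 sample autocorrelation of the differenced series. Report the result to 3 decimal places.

-0.837

First differences Δz: -8.3, 10.3, -7.9, 10.0, -14.9, 11.2, -12.9
Mean of differences = -1.7857
Numerator Σ(Δz_t−Δz̄)(Δz_{t+1}−Δz̄) = -693.8731
Denominator Σ(Δz_t−Δz̄)² = 828.9286
r_1(Δz) = -693.8731 / 828.9286 = -0.837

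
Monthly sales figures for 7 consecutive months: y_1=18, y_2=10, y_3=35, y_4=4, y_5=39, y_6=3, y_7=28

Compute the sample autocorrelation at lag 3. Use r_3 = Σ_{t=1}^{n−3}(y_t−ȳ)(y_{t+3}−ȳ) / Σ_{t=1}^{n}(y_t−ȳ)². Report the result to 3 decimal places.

Mean ȳ = (18 + 10 + 35 + 4 + 39 + 3 + 28)/7 = 19.5714
Deviations from mean: -1.5714, -9.5714, 15.4286, -15.5714, 19.4286, -16.5714, 8.4286
Numerator Σ_{t=1}^{4}(y_t−ȳ)(y_{t+3}−ȳ) = -548.4082
Denominator Σ(y_t−ȳ)² = 1297.7143
r_3 = -548.4082 / 1297.7143 = -0.423

-0.423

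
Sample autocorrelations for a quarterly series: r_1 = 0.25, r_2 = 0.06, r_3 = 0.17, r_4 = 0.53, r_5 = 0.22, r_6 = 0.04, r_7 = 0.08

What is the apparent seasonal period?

4

The largest autocorrelation is r_4 = 0.53; the remaining lags stay at or below 0.25. The elevated value at lag 1 (0.25), dropping to 0.06 at lag 2, reflects decaying short-term dependence rather than seasonality.
The dominant spike at lag 4 indicates a seasonal period of 4.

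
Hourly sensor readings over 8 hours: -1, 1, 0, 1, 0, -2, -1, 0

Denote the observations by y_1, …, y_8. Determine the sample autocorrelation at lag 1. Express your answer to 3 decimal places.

0.092

Mean ȳ = (-1 + 1 + 0 + 1 + 0 − 2 − 1 + 0)/8 = -0.2500
Σ(y_t−ȳ)(y_{t+1}−ȳ) = (-0.9375) + (0.3125) + (0.3125) + (0.3125) + (-0.4375) + (1.3125) + (-0.1875) = 0.6875
Denominator Σ(y_t−ȳ)² = 7.5000
r_1 = 0.6875 / 7.5000 = 0.092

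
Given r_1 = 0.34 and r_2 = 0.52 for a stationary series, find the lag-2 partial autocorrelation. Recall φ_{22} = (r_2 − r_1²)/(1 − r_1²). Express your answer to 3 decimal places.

φ_{22} = (r_2 − r_1²) / (1 − r_1²)
r_1² = (0.34)² = 0.1156
Numerator = 0.52 − 0.1156 = 0.4044; denominator = 1 − 0.1156 = 0.8844
φ_{22} = 0.4044 / 0.8844 = 0.457

0.457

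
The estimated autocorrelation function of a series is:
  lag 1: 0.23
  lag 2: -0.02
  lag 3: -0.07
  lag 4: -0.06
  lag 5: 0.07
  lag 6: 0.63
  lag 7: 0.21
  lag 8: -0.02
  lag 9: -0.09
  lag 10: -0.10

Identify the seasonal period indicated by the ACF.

The largest autocorrelation is r_6 = 0.63; the remaining lags stay at or below 0.23.
The dominant spike at lag 6 indicates a seasonal period of 6.

6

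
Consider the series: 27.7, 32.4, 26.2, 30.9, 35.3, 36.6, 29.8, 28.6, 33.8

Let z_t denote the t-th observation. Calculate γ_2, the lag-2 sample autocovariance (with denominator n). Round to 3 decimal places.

Mean z̄ = (27.7 + 32.4 + 26.2 + 30.9 + 35.3 + 36.6 + 29.8 + 28.6 + 33.8)/9 = 31.2556
Σ_{t=1}^{7}(z_t−z̄)(z_{t+2}−z̄) = -28.5617
γ_2 = -28.5617 / 9 = -3.174

-3.174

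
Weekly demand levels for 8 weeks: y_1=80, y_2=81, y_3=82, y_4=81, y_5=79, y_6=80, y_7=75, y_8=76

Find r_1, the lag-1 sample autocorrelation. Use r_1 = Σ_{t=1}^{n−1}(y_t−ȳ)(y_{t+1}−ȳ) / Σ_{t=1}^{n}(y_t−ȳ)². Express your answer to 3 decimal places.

Mean ȳ = (80 + 81 + 82 + 81 + 79 + 80 + 75 + 76)/8 = 79.2500
Deviations from mean: 0.7500, 1.7500, 2.7500, 1.7500, -0.2500, 0.7500, -4.2500, -3.2500
Numerator Σ_{t=1}^{7}(y_t−ȳ)(y_{t+1}−ȳ) = 20.9375
Denominator Σ(y_t−ȳ)² = 43.5000
r_1 = 20.9375 / 43.5000 = 0.481

0.481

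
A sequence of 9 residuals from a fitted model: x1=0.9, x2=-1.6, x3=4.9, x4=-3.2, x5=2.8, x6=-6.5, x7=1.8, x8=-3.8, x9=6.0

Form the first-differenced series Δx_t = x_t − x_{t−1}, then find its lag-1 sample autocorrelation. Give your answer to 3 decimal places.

-0.817

First differences Δx: -2.5, 6.5, -8.1, 6.0, -9.3, 8.3, -5.6, 9.8
Mean of differences = 0.6375
Numerator Σ(Δx_t−Δx̄)(Δx_{t+1}−Δx̄) = -350.8539
Denominator Σ(Δx_t−Δx̄)² = 429.6388
r_1(Δx) = -350.8539 / 429.6388 = -0.817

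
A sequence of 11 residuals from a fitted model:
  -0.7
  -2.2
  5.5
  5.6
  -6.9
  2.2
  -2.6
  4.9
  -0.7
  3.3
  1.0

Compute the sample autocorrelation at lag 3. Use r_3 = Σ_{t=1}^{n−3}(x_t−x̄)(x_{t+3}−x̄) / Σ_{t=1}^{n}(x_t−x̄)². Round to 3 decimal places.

-0.228

Mean x̄ = (-0.7 − 2.2 + 5.5 + 5.6 − 6.9 + 2.2 − 2.6 + 4.9 − 0.7 + 3.3 + 1.0)/11 = 0.8545
Numerator Σ_{t=1}^{8}(x_t−x̄)(x_{t+3}−x̄) = -35.1553
Denominator Σ(x_t−x̄)² = 154.5073
r_3 = -35.1553 / 154.5073 = -0.228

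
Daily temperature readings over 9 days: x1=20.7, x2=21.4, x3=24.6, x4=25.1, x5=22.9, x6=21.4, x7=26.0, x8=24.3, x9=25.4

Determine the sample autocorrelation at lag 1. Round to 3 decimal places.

Mean x̄ = (20.7 + 21.4 + 24.6 + 25.1 + 22.9 + 21.4 + 26.0 + 24.3 + 25.4)/9 = 23.5333
Numerator Σ_{t=1}^{8}(x_t−x̄)(x_{t+1}−x̄) = 3.8589
Denominator Σ(x_t−x̄)² = 31.2800
r_1 = 3.8589 / 31.2800 = 0.123

0.123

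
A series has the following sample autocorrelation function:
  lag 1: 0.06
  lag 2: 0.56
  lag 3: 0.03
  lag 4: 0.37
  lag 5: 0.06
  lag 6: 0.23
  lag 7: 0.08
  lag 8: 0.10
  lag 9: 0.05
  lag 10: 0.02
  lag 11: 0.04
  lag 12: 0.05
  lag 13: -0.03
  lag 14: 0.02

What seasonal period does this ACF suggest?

The largest autocorrelation is r_2 = 0.56, with weaker echoes at lags 4 (0.37) and 6 (0.23); the remaining lags stay at or below 0.10.
The dominant spike at lag 2 indicates a seasonal period of 2.

2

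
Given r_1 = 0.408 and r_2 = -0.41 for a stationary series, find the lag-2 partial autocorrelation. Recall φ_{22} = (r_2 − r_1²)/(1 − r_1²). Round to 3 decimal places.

-0.692

φ_{22} = (r_2 − r_1²) / (1 − r_1²)
r_1² = (0.408)² = 0.166464
Numerator = -0.41 − 0.1665 = -0.5765; denominator = 1 − 0.1665 = 0.8335
φ_{22} = -0.5765 / 0.8335 = -0.692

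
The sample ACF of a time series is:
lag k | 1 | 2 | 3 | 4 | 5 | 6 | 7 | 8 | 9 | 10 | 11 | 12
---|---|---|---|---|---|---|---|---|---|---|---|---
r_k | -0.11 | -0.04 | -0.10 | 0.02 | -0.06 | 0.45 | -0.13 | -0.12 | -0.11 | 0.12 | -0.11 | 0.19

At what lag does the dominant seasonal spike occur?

The largest autocorrelation is r_6 = 0.45, with a weaker echo at lag 12 (0.19); the remaining lags stay at or below 0.12.
The dominant spike at lag 6 indicates a seasonal period of 6.

6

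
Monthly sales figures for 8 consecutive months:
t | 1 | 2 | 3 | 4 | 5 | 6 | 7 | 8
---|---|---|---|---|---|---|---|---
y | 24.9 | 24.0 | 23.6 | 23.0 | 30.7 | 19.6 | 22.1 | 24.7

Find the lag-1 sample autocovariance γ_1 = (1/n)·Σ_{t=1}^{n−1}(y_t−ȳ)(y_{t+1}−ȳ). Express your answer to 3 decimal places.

Mean ȳ = (24.9 + 24.0 + 23.6 + 23.0 + 30.7 + 19.6 + 22.1 + 24.7)/8 = 24.0750
Deviations: 0.8250, -0.0750, -0.4750, -1.0750, 6.6250, -4.4750, -1.9750, 0.6250
Σ_{t=1}^{7}(y_t−ȳ)(y_{t+1}−ȳ) = -28.6806
γ_1 = -28.6806 / 8 = -3.585

-3.585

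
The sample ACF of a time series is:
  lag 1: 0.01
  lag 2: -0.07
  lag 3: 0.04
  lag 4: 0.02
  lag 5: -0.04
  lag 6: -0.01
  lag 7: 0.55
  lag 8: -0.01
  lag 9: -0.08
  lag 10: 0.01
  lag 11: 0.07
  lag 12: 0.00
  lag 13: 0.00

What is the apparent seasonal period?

7

The largest autocorrelation is r_7 = 0.55; the remaining lags stay at or below 0.07.
The dominant spike at lag 7 indicates a seasonal period of 7.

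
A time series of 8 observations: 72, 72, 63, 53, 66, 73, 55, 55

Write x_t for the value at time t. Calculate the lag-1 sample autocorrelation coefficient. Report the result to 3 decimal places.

Mean x̄ = (72 + 72 + 63 + 53 + 66 + 73 + 55 + 55)/8 = 63.6250
Deviations from mean: 8.3750, 8.3750, -0.6250, -10.6250, 2.3750, 9.3750, -8.6250, -8.6250
Numerator Σ_{t=1}^{7}(x_t−x̄)(x_{t+1}−x̄) = 62.1094
Denominator Σ(x_t−x̄)² = 495.8750
r_1 = 62.1094 / 495.8750 = 0.125

0.125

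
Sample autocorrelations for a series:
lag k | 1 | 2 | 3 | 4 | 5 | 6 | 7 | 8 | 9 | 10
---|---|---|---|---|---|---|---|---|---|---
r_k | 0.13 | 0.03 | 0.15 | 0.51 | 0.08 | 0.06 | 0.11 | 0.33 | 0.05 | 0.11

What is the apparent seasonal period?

The largest autocorrelation is r_4 = 0.51, with a weaker echo at lag 8 (0.33); the remaining lags stay at or below 0.15.
The dominant spike at lag 4 indicates a seasonal period of 4.

4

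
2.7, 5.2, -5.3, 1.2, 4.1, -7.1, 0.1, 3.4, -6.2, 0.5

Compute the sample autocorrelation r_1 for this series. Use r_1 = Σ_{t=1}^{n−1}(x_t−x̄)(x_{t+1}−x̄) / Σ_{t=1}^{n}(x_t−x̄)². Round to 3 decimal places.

-0.382

Mean x̄ = (2.7 + 5.2 − 5.3 + 1.2 + 4.1 − 7.1 + 0.1 + 3.4 − 6.2 + 0.5)/10 = -0.1400
Numerator Σ_{t=1}^{9}(x_t−x̄)(x_{t+1}−x̄) = -69.2836
Denominator Σ(x_t−x̄)² = 181.1440
r_1 = -69.2836 / 181.1440 = -0.382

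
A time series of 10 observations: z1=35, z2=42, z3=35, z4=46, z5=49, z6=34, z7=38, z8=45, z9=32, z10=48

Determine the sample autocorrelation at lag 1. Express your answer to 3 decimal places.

Mean z̄ = (35 + 42 + 35 + 46 + 49 + 34 + 38 + 45 + 32 + 48)/10 = 40.4000
Numerator Σ_{t=1}^{9}(z_t−z̄)(z_{t+1}−z̄) = -152.5600
Denominator Σ(z_t−z̄)² = 362.4000
r_1 = -152.5600 / 362.4000 = -0.421

-0.421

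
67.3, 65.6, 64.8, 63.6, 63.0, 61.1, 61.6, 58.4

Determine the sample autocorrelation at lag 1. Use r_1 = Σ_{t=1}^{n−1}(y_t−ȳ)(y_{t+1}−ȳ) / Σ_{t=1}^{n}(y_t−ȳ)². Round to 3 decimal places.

Mean ȳ = (67.3 + 65.6 + 64.8 + 63.6 + 63.0 + 61.1 + 61.6 + 58.4)/8 = 63.1750
Deviations from mean: 4.1250, 2.4250, 1.6250, 0.4250, -0.1750, -2.0750, -1.5750, -4.7750
Σ(y_t−ȳ)(y_{t+1}−ȳ) = (10.0031) + (3.9406) + (0.6906) + (-0.0744) + (0.3631) + (3.2681) + (7.5206) = 25.7119
Denominator Σ(y_t−ȳ)² = 55.3350
r_1 = 25.7119 / 55.3350 = 0.465

0.465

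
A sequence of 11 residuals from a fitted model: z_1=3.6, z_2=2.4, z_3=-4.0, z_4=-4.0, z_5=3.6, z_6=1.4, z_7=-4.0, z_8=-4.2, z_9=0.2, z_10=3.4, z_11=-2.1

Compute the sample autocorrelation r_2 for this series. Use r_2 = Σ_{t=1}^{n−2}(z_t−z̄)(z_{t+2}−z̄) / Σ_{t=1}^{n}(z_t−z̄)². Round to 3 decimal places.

-0.734

Mean z̄ = (3.6 + 2.4 − 4.0 − 4.0 + 3.6 + 1.4 − 4.0 − 4.2 + 0.2 + 3.4 − 2.1)/11 = -0.3364
Numerator Σ_{t=1}^{9}(z_t−z̄)(z_{t+2}−z̄) = -83.7063
Denominator Σ(z_t−z̄)² = 114.0455
r_2 = -83.7063 / 114.0455 = -0.734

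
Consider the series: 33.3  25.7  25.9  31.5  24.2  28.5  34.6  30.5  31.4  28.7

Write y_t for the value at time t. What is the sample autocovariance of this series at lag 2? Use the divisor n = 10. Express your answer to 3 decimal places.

Mean ȳ = (33.3 + 25.7 + 25.9 + 31.5 + 24.2 + 28.5 + 34.6 + 30.5 + 31.4 + 28.7)/10 = 29.4300
Σ_{t=1}^{8}(y_t−ȳ)(y_{t+2}−ȳ) = -23.4758
γ_2 = -23.4758 / 10 = -2.348

-2.348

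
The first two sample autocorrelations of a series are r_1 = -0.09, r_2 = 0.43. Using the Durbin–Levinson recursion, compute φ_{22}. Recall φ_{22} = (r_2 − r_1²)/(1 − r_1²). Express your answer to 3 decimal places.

φ_{22} = (r_2 − r_1²) / (1 − r_1²)
r_1² = (-0.09)² = 0.0081
Numerator = 0.43 − 0.0081 = 0.4219; denominator = 1 − 0.0081 = 0.9919
φ_{22} = 0.4219 / 0.9919 = 0.425

0.425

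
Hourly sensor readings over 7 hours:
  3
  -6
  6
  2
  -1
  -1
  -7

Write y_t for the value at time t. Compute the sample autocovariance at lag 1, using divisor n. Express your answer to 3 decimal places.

-5.190

Mean ȳ = (3 − 6 + 6 + 2 − 1 − 1 − 7)/7 = -0.5714
Deviations: 3.5714, -5.4286, 6.5714, 2.5714, -0.4286, -0.4286, -6.4286
Σ_{t=1}^{6}(y_t−ȳ)(y_{t+1}−ȳ) = -36.3265
γ_1 = -36.3265 / 7 = -5.190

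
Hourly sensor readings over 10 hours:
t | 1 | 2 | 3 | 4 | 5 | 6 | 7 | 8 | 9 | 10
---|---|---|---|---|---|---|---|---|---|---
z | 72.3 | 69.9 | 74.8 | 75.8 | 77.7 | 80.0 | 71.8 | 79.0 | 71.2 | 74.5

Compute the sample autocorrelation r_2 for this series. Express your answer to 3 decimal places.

Mean z̄ = (72.3 + 69.9 + 74.8 + 75.8 + 77.7 + 80.0 + 71.8 + 79.0 + 71.2 + 74.5)/10 = 74.7000
Numerator Σ_{t=1}^{8}(z_t−z̄)(z_{t+2}−z̄) = 23.9900
Denominator Σ(z_t−z̄)² = 106.3000
r_2 = 23.9900 / 106.3000 = 0.226

0.226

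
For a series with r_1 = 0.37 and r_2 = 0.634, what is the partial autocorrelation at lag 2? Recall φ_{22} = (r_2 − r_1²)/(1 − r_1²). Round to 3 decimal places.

φ_{22} = (r_2 − r_1²) / (1 − r_1²)
r_1² = (0.37)² = 0.1369
Numerator = 0.634 − 0.1369 = 0.4971; denominator = 1 − 0.1369 = 0.8631
φ_{22} = 0.4971 / 0.8631 = 0.576

0.576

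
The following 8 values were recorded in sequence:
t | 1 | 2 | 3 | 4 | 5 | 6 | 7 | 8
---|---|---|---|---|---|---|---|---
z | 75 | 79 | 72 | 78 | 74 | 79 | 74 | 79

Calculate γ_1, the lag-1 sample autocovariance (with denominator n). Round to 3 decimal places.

-5.633

Mean z̄ = (75 + 79 + 72 + 78 + 74 + 79 + 74 + 79)/8 = 76.2500
Σ_{t=1}^{7}(z_t−z̄)(z_{t+1}−z̄) = -45.0625
γ_1 = -45.0625 / 8 = -5.633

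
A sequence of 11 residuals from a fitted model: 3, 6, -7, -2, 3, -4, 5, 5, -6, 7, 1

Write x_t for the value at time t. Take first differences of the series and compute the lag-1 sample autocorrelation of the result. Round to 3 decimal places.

First differences Δx: 3, -13, 5, 5, -7, 9, 0, -11, 13, -6
Mean of differences = -0.2000
Numerator Σ(Δx_t−Δx̄)(Δx_{t+1}−Δx̄) = -397.8400
Denominator Σ(Δx_t−Δx̄)² = 683.6000
r_1(Δx) = -397.8400 / 683.6000 = -0.582

-0.582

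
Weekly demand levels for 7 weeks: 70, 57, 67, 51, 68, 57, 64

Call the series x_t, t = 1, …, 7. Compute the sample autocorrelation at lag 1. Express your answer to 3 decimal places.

Mean x̄ = (70 + 57 + 67 + 51 + 68 + 57 + 64)/7 = 62.0000
Deviations from mean: 8.0000, -5.0000, 5.0000, -11.0000, 6.0000, -5.0000, 2.0000
Numerator Σ_{t=1}^{6}(x_t−x̄)(x_{t+1}−x̄) = -226.0000
Denominator Σ(x_t−x̄)² = 300.0000
r_1 = -226.0000 / 300.0000 = -0.753

-0.753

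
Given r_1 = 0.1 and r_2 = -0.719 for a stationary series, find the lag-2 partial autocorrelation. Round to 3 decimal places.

-0.736

φ_{22} = (r_2 − r_1²) / (1 − r_1²)
r_1² = (0.1)² = 0.01
Numerator = -0.719 − 0.0100 = -0.7290; denominator = 1 − 0.0100 = 0.9900
φ_{22} = -0.7290 / 0.9900 = -0.736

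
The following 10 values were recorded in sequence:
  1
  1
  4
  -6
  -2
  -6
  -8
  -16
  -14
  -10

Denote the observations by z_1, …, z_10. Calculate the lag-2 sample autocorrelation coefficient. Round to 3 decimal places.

0.396

Mean z̄ = (1 + 1 + 4 − 6 − 2 − 6 − 8 − 16 − 14 − 10)/10 = -5.6000
Numerator Σ_{t=1}^{8}(z_t−z̄)(z_{t+2}−z̄) = 156.8800
Denominator Σ(z_t−z̄)² = 396.4000
r_2 = 156.8800 / 396.4000 = 0.396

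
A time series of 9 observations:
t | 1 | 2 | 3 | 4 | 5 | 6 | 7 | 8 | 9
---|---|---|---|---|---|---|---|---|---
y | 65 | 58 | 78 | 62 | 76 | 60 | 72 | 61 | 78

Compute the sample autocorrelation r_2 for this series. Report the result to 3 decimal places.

Mean ȳ = (65 + 58 + 78 + 62 + 76 + 60 + 72 + 61 + 78)/9 = 67.7778
Σ(y_t−ȳ)(y_{t+2}−ȳ) = (-28.3951) + (56.4938) + (84.0494) + (44.9383) + (34.7160) + (52.7160) + (43.1605) = 287.6790
Denominator Σ(y_t−ȳ)² = 537.5556
r_2 = 287.6790 / 537.5556 = 0.535

0.535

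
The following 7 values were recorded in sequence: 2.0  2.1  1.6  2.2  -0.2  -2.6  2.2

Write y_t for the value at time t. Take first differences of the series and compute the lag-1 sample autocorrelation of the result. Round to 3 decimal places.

-0.210

First differences Δy: 0.1, -0.5, 0.6, -2.4, -2.4, 4.8
Mean of differences = 0.0333
Numerator Σ(Δy_t−Δȳ)(Δy_{t+1}−Δȳ) = -7.3944
Denominator Σ(Δy_t−Δȳ)² = 35.1733
r_1(Δy) = -7.3944 / 35.1733 = -0.210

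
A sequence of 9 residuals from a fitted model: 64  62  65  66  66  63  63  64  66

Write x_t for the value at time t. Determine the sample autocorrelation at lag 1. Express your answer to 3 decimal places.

Mean x̄ = (64 + 62 + 65 + 66 + 66 + 63 + 63 + 64 + 66)/9 = 64.3333
Numerator Σ_{t=1}^{8}(x_t−x̄)(x_{t+1}−x̄) = 2.5556
Denominator Σ(x_t−x̄)² = 18.0000
r_1 = 2.5556 / 18.0000 = 0.142

0.142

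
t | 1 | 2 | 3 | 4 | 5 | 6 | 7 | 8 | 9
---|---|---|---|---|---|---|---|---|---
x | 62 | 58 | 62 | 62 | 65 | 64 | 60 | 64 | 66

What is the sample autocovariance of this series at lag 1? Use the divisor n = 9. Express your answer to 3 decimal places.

0.571

Mean x̄ = (62 + 58 + 62 + 62 + 65 + 64 + 60 + 64 + 66)/9 = 62.5556
Σ_{t=1}^{8}(x_t−x̄)(x_{t+1}−x̄) = 5.1358
γ_1 = 5.1358 / 9 = 0.571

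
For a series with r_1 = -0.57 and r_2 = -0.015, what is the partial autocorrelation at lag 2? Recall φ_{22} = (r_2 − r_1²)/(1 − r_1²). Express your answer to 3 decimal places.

-0.503

φ_{22} = (r_2 − r_1²) / (1 − r_1²)
r_1² = (-0.57)² = 0.3249
Numerator = -0.015 − 0.3249 = -0.3399; denominator = 1 − 0.3249 = 0.6751
φ_{22} = -0.3399 / 0.6751 = -0.503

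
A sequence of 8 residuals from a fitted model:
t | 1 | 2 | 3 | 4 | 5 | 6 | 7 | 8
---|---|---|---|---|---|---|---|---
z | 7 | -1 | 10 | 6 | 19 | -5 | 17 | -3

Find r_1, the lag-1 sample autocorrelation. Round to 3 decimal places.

Mean z̄ = (7 − 1 + 10 + 6 + 19 − 5 + 17 − 3)/8 = 6.2500
Deviations from mean: 0.7500, -7.2500, 3.7500, -0.2500, 12.7500, -11.2500, 10.7500, -9.2500
Σ(z_t−z̄)(z_{t+1}−z̄) = (-5.4375) + (-27.1875) + (-0.9375) + (-3.1875) + (-143.4375) + (-120.9375) + (-99.4375) = -400.5625
Denominator Σ(z_t−z̄)² = 557.5000
r_1 = -400.5625 / 557.5000 = -0.718

-0.718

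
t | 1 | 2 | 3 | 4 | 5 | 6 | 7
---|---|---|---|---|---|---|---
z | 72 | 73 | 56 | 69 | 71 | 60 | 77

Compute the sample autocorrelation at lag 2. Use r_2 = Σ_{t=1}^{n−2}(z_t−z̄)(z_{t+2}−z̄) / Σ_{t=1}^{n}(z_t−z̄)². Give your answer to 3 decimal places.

-0.171

Mean z̄ = (72 + 73 + 56 + 69 + 71 + 60 + 77)/7 = 68.2857
Deviations from mean: 3.7143, 4.7143, -12.2857, 0.7143, 2.7143, -8.2857, 8.7143
Σ(z_t−z̄)(z_{t+2}−z̄) = (-45.6327) + (3.3673) + (-33.3469) + (-5.9184) + (23.6531) = -57.8776
Denominator Σ(z_t−z̄)² = 339.4286
r_2 = -57.8776 / 339.4286 = -0.171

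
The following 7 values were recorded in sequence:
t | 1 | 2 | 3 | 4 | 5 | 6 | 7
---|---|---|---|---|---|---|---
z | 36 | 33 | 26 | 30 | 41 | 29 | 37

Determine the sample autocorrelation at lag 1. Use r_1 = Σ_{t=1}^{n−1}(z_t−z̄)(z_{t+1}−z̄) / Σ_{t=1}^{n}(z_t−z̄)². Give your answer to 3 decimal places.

Mean z̄ = (36 + 33 + 26 + 30 + 41 + 29 + 37)/7 = 33.1429
Σ(z_t−z̄)(z_{t+1}−z̄) = (-0.4082) + (1.0204) + (22.4490) + (-24.6939) + (-32.5510) + (-15.9796) = -50.1633
Denominator Σ(z_t−z̄)² = 162.8571
r_1 = -50.1633 / 162.8571 = -0.308

-0.308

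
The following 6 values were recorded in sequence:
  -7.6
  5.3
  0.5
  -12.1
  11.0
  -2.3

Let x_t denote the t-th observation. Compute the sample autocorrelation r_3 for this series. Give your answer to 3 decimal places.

Mean x̄ = (-7.6 + 5.3 + 0.5 − 12.1 + 11.0 − 2.3)/6 = -0.8667
Σ(x_t−x̄)(x_{t+3}−x̄) = (75.6378) + (73.1778) + (-1.9589) = 146.8567
Denominator Σ(x_t−x̄)² = 354.2933
r_3 = 146.8567 / 354.2933 = 0.415

0.415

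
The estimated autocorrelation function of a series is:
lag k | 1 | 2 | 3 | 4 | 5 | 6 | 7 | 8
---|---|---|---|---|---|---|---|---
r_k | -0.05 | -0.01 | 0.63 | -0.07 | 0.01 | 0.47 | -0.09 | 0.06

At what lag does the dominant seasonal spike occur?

3

The largest autocorrelation is r_3 = 0.63, with a weaker echo at lag 6 (0.47); the remaining lags stay at or below 0.06.
The dominant spike at lag 3 indicates a seasonal period of 3.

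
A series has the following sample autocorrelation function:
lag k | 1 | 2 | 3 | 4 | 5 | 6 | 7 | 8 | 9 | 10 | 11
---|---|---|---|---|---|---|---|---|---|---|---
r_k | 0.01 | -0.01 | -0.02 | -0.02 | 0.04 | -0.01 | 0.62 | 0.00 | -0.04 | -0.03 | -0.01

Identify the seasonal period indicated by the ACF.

The largest autocorrelation is r_7 = 0.62; the remaining lags stay at or below 0.04.
The dominant spike at lag 7 indicates a seasonal period of 7.

7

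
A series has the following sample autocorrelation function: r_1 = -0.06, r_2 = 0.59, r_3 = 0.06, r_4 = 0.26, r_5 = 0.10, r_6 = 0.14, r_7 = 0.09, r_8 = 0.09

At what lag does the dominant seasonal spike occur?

2

The largest autocorrelation is r_2 = 0.59, with a weaker echo at lag 4 (0.26); the remaining lags stay at or below 0.14.
The dominant spike at lag 2 indicates a seasonal period of 2.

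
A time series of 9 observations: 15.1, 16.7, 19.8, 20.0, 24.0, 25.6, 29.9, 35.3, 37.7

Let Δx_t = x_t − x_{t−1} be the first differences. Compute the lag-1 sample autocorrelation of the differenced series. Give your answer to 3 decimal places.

First differences Δx: 1.6, 3.1, 0.2, 4.0, 1.6, 4.3, 5.4, 2.4
Mean of differences = 2.8250
Numerator Σ(Δx_t−Δx̄)(Δx_{t+1}−Δx̄) = -4.6856
Denominator Σ(Δx_t−Δx̄)² = 20.3350
r_1(Δx) = -4.6856 / 20.3350 = -0.230

-0.230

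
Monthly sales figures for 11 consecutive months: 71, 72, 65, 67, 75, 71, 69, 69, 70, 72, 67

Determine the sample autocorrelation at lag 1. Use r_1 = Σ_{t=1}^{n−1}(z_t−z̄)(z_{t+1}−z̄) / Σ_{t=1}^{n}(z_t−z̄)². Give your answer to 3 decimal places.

-0.113

Mean z̄ = (71 + 72 + 65 + 67 + 75 + 71 + 69 + 69 + 70 + 72 + 67)/11 = 69.8182
Numerator Σ_{t=1}^{10}(z_t−z̄)(z_{t+1}−z̄) = -9.0331
Denominator Σ(z_t−z̄)² = 79.6364
r_1 = -9.0331 / 79.6364 = -0.113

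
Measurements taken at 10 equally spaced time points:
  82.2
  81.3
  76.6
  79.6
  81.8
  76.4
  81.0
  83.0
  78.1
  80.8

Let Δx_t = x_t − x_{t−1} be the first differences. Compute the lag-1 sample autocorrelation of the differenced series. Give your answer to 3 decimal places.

First differences Δx: -0.9, -4.7, 3.0, 2.2, -5.4, 4.6, 2.0, -4.9, 2.7
Mean of differences = -0.1556
Numerator Σ(Δx_t−Δx̄)(Δx_{t+1}−Δx̄) = -54.3420
Denominator Σ(Δx_t−Δx̄)² = 122.1422
r_1(Δx) = -54.3420 / 122.1422 = -0.445

-0.445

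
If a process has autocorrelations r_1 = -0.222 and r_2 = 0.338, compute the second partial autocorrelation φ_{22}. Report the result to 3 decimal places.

φ_{22} = (r_2 − r_1²) / (1 − r_1²)
r_1² = (-0.222)² = 0.049284
Numerator = 0.338 − 0.0493 = 0.2887; denominator = 1 − 0.0493 = 0.9507
φ_{22} = 0.2887 / 0.9507 = 0.304

0.304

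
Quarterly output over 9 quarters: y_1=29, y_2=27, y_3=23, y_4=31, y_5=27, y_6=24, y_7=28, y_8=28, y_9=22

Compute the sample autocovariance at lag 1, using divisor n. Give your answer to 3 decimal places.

Mean ȳ = (29 + 27 + 23 + 31 + 27 + 24 + 28 + 28 + 22)/9 = 26.5556
Σ_{t=1}^{8}(y_t−ȳ)(y_{t+1}−ȳ) = -23.6420
γ_1 = -23.6420 / 9 = -2.627

-2.627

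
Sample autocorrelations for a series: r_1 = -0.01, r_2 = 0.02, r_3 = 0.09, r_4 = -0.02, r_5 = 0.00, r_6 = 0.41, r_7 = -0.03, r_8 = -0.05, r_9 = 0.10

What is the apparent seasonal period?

The largest autocorrelation is r_6 = 0.41; the remaining lags stay at or below 0.10.
The dominant spike at lag 6 indicates a seasonal period of 6.

6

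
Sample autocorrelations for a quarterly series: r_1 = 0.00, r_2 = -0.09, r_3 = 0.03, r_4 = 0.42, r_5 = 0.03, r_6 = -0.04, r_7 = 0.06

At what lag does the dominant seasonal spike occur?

The largest autocorrelation is r_4 = 0.42; the remaining lags stay at or below 0.06.
The dominant spike at lag 4 indicates a seasonal period of 4.

4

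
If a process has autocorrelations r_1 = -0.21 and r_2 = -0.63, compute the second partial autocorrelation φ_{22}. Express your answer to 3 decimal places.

-0.705

φ_{22} = (r_2 − r_1²) / (1 − r_1²)
r_1² = (-0.21)² = 0.0441
Numerator = -0.63 − 0.0441 = -0.6741; denominator = 1 − 0.0441 = 0.9559
φ_{22} = -0.6741 / 0.9559 = -0.705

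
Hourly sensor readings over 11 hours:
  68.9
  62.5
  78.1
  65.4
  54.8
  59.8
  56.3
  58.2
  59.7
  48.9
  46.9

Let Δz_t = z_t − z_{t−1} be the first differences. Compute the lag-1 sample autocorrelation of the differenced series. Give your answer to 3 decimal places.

First differences Δz: -6.4, 15.6, -12.7, -10.6, 5.0, -3.5, 1.9, 1.5, -10.8, -2.0
Mean of differences = -2.2000
Numerator Σ(Δz_t−Δz̄)(Δz_{t+1}−Δz̄) = -267.0000
Denominator Σ(Δz_t−Δz̄)² = 673.3200
r_1(Δz) = -267.0000 / 673.3200 = -0.397

-0.397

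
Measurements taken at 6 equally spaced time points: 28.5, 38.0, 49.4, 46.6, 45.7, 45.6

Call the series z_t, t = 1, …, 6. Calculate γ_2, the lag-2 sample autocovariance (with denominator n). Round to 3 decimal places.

-13.023

Mean z̄ = (28.5 + 38.0 + 49.4 + 46.6 + 45.7 + 45.6)/6 = 42.3000
Σ_{t=1}^{4}(z_t−z̄)(z_{t+2}−z̄) = -78.1400
γ_2 = -78.1400 / 6 = -13.023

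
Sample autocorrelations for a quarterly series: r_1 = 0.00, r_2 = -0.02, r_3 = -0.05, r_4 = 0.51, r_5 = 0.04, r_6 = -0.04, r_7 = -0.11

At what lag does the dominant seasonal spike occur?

The largest autocorrelation is r_4 = 0.51; the remaining lags stay at or below 0.04.
The dominant spike at lag 4 indicates a seasonal period of 4.

4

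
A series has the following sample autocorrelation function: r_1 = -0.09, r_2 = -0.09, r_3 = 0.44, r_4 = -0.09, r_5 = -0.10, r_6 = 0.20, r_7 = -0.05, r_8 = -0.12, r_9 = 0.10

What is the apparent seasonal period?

The largest autocorrelation is r_3 = 0.44, with a weaker echo at lag 6 (0.20); the remaining lags stay at or below 0.10.
The dominant spike at lag 3 indicates a seasonal period of 3.

3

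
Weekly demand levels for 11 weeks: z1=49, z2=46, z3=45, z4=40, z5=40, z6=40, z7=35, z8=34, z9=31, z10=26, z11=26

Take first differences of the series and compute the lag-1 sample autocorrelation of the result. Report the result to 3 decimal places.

-0.482

First differences Δz: -3, -1, -5, 0, 0, -5, -1, -3, -5, 0
Mean of differences = -2.3000
Numerator Σ(Δz_t−Δz̄)(Δz_{t+1}−Δz̄) = -20.2900
Denominator Σ(Δz_t−Δz̄)² = 42.1000
r_1(Δz) = -20.2900 / 42.1000 = -0.482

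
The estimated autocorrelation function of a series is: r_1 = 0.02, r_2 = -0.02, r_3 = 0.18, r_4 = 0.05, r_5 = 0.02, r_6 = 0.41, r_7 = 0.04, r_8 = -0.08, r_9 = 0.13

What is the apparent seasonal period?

6

The largest autocorrelation is r_6 = 0.41; the remaining lags stay at or below 0.18.
The dominant spike at lag 6 indicates a seasonal period of 6.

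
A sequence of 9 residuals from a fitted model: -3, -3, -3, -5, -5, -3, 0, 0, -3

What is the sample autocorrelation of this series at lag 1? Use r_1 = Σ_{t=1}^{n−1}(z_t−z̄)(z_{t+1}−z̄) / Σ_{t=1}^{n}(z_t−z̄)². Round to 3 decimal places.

0.489

Mean z̄ = (-3 − 3 − 3 − 5 − 5 − 3 + 0 + 0 − 3)/9 = -2.7778
Numerator Σ_{t=1}^{8}(z_t−z̄)(z_{t+1}−z̄) = 12.5062
Denominator Σ(z_t−z̄)² = 25.5556
r_1 = 12.5062 / 25.5556 = 0.489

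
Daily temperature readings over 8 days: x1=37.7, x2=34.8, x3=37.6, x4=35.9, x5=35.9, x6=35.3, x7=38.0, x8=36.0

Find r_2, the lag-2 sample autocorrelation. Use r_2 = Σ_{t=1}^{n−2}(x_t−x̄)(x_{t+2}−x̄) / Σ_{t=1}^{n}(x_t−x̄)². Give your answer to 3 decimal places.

0.193

Mean x̄ = (37.7 + 34.8 + 37.6 + 35.9 + 35.9 + 35.3 + 38.0 + 36.0)/8 = 36.4000
Deviations from mean: 1.3000, -1.6000, 1.2000, -0.5000, -0.5000, -1.1000, 1.6000, -0.4000
Numerator Σ_{t=1}^{6}(x_t−x̄)(x_{t+2}−x̄) = 1.9500
Denominator Σ(x_t−x̄)² = 10.1200
r_2 = 1.9500 / 10.1200 = 0.193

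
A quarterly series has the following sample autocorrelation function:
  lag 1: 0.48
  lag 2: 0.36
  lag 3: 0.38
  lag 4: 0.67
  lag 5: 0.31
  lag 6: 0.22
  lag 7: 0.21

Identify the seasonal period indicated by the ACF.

4

The largest autocorrelation is r_4 = 0.67; the remaining lags stay at or below 0.48. The elevated value at lag 1 (0.48), dropping to 0.36 at lag 2, reflects decaying short-term dependence rather than seasonality.
The dominant spike at lag 4 indicates a seasonal period of 4.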